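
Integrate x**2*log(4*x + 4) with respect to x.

Use integration by parts with u = log(4*x + 4), dv = x**2 dx.
Then du = 4/(4*x + 4) dx and v = x**3/3.

x**3*log(4*x + 4)/3 - x**3/9 + x**2/6 - x/3 + log(x + 1)/3 + C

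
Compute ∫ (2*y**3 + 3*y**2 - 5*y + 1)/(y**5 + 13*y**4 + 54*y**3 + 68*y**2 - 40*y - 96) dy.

log(y - 1)/315 - 49*log(y + 2)/288 + 59*log(y + 4)/40 - 293*log(y + 6)/224 + 7/(24*y + 48) + C

Factor the denominator: (y - 1)*(y + 2)**2*(y + 4)*(y + 6).
Partial-fraction decomposition: -293/(224*(y + 6)) + 59/(40*(y + 4)) - 49/(288*(y + 2)) - 7/(24*(y + 2)**2) + 1/(315*(y - 1)).
Integrate each term; A/(y−a) gives A·log|y−a|; A/(y−a)² gives −A/(y−a).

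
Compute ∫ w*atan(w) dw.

Use integration by parts with u = arctan(w), dv = w dw.
Then du = 1/(w**2 + 1) dw.

w**2*atan(w)/2 - w/2 + atan(w)/2 + C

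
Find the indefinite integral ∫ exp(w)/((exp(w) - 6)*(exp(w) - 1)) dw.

Let u = e^w, du = e^w dw.
The integral becomes ∫ du/((u-6)(u-1)); decompose into partial fractions.

log(exp(w) - 6)/5 - log(exp(w) - 1)/5 + C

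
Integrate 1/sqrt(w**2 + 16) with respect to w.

Substitute w = 4·tan(θ), so dw = 4·sec(θ)^2 dθ and the radical becomes sqrt(w**2 + 16) = 4·sec(θ) by the Pythagorean identity.
Integrate the resulting trig expression in θ, then back-substitute tan(θ) = w/4, sec(θ) = sqrt(w**2 + 16)/4 (absorbing any constant into C).

log(w + sqrt(w**2 + 16)) + C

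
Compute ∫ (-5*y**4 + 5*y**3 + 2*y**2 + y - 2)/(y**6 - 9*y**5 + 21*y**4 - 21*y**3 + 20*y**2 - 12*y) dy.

log(y)/6 - 1331*log(y - 6)/1110 + 4*log(y - 2)/5 + log(y - 1)/10 + 49*log(y**2 + 1)/740 + 183*atan(y)/370 + C

Factor the denominator: y*(y - 6)*(y - 2)*(y - 1)*(y**2 + 1).
Partial-fraction decomposition: (49*y + 183)/(370*(y**2 + 1)) + 1/(10*(y - 1)) + 4/(5*(y - 2)) - 1331/(1110*(y - 6)) + 1/(6*y).
Integrate each term; A/(y−a) gives A·log|y−a|; the (By+D)/(y²+p²) term gives a log and an atan.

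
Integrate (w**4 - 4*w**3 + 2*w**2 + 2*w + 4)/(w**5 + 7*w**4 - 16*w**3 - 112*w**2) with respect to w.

-5*log(w)/392 + log(w - 4)/32 - 45*log(w + 4)/32 + 117*log(w + 7)/49 + 1/(28*w) + C

Factor the denominator: w**2*(w - 4)*(w + 4)*(w + 7).
Partial-fraction decomposition: 117/(49*(w + 7)) - 45/(32*(w + 4)) + 1/(32*(w - 4)) - 5/(392*w) - 1/(28*w**2).
Integrate each term; A/(w−a) gives A·log|w−a|; A/(w−a)² gives −A/(w−a).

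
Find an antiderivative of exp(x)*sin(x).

Let I denote the integral. Integrate by parts with u = sin(x), dv = exp(x) dx, so v = exp(x): I = exp(x)*sin(x) − ∫ exp(x)*cos(x) dx.
Apply parts again with u = cos(x), dv = exp(x) dx: ∫ exp(x)*cos(x) dx = exp(x)*cos(x) + I. Substituting back brings back I: I = exp(x)*sin(x) - exp(x)*cos(x) − I.
Solving for I: (1 + 1)·I equals the remaining terms, so I = (1/2)·(exp(x)*sin(x) - exp(x)*cos(x)).

exp(x)*sin(x)/2 - exp(x)*cos(x)/2 + C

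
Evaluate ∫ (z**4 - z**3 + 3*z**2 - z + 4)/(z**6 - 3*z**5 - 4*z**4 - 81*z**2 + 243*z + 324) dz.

Factor the denominator: (z - 4)*(z - 3)*(z + 1)*(z + 3)*(z**2 + 9).
Partial-fraction decomposition: -(7*z - 97)/(450*(z**2 + 9)) - 71/(756*(z + 3)) + 1/(40*(z + 1)) - 41/(216*(z - 3)) + 48/(175*(z - 4)).
Integrate each term; A/(z−a) gives A·log|z−a|; the (Bz+D)/(z²+p²) term gives a log and an atan.

48*log(z - 4)/175 - 41*log(z - 3)/216 + log(z + 1)/40 - 71*log(z + 3)/756 - 7*log(z**2 + 9)/900 + 97*atan(z/3)/1350 + C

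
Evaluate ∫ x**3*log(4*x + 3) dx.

Use integration by parts with u = log(4*x + 3), dv = x**3 dx.
Then du = 4/(4*x + 3) dx and v = x**4/4.

x**4*log(4*x + 3)/4 - x**4/16 + x**3/16 - 9*x**2/128 + 27*x/256 - 81*log(4*x + 3)/1024 + C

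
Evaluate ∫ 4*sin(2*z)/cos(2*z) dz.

Let u = cos(2*z), so du = (-2*sin(2*z)) dz.
Rewriting, the integral becomes -2·∫ 1/u du = -2·log(u).
Substituting back, u = cos(2*z).

-2*log(cos(2*z)) + C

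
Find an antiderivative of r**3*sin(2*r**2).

Let u = r², du = 2r dr; rewrite as (1/2)∫ u^1·sin(2u) du.
Now integrate by parts 1 time.

-r**2*cos(2*r**2)/4 + sin(2*r**2)/8 + C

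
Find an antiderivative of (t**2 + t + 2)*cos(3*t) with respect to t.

Use integration by parts with u = t**2 + t + 2, dv = cos(3*t) dt, so v = sin(3*t)/3.
Apply parts 2 times (tabular method): alternate signs, differentiate u down to 0, integrate dv up.

t**2*sin(3*t)/3 + t*sin(3*t)/3 + 2*t*cos(3*t)/9 + 16*sin(3*t)/27 + cos(3*t)/9 + C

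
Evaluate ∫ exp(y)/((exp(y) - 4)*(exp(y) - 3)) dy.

log(exp(y) - 4) - log(exp(y) - 3) + C

Let u = e^y, du = e^y dy.
The integral becomes ∫ du/((u-4)(u-3)); decompose into partial fractions.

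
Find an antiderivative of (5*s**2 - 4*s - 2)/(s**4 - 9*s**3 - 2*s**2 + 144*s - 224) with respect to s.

43*log(s - 7)/33 - 31*log(s - 4)/24 + log(s - 2)/6 - 47*log(s + 4)/264 + C

Factor the denominator: (s - 7)*(s - 4)*(s - 2)*(s + 4).
Partial-fraction decomposition: -47/(264*(s + 4)) + 1/(6*(s - 2)) - 31/(24*(s - 4)) + 43/(33*(s - 7)).
Integrate each term: A/(s−a) contributes A·log|s−a|.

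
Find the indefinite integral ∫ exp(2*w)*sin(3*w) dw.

2*exp(2*w)*sin(3*w)/13 - 3*exp(2*w)*cos(3*w)/13 + C

Let I denote the integral. Integrate by parts with u = sin(3*w), dv = exp(2*w) dw, so v = exp(2*w)/2: I = exp(2*w)*sin(3*w)/2 − (3/2)·∫ exp(2*w)*cos(3*w) dw.
Apply parts again with u = cos(3*w), dv = exp(2*w) dw: ∫ exp(2*w)*cos(3*w) dw = exp(2*w)*cos(3*w)/2 + (3/2)·I. Substituting back brings back I: I = exp(2*w)*sin(3*w)/2 - 3*exp(2*w)*cos(3*w)/4 − (9/4)·I.
Solving for I: (1 + 9/4)·I equals the remaining terms, so I = (4/13)·(exp(2*w)*sin(3*w)/2 - 3*exp(2*w)*cos(3*w)/4).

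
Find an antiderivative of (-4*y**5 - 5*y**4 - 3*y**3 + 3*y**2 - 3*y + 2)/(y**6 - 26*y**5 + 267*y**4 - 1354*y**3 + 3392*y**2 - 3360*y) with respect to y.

-log(y)/1680 - 40067*log(y - 7)/63 + 9535*log(y - 6)/6 - 7969*log(y - 5)/5 + 91673*log(y - 4)/144 - 2765/(12*y - 48) + C

Factor the denominator: y*(y - 7)*(y - 6)*(y - 5)*(y - 4)**2.
Partial-fraction decomposition: 91673/(144*(y - 4)) + 2765/(12*(y - 4)**2) - 7969/(5*(y - 5)) + 9535/(6*(y - 6)) - 40067/(63*(y - 7)) - 1/(1680*y).
Integrate each term; A/(y−a) gives A·log|y−a|; A/(y−a)² gives −A/(y−a).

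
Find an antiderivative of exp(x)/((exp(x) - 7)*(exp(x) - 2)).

Let u = e^x, du = e^x dx.
The integral becomes ∫ du/((u-2)(u-7)); decompose into partial fractions.

log(exp(x) - 7)/5 - log(exp(x) - 2)/5 + C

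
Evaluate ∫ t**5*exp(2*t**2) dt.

(2*t**4 - 2*t**2 + 1)*exp(2*t**2)/8 + C

Let u = t², du = 2t dt; rewrite as (1/2)∫ u^2·exp(2u) du.
Now integrate by parts 2 times.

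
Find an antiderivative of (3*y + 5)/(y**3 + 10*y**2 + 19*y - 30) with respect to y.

Factor the denominator: (y - 1)*(y + 5)*(y + 6).
Partial-fraction decomposition: -13/(7*(y + 6)) + 5/(3*(y + 5)) + 4/(21*(y - 1)).
Integrate each term: A/(y−a) contributes A·log|y−a|.

4*log(y - 1)/21 + 5*log(y + 5)/3 - 13*log(y + 6)/7 + C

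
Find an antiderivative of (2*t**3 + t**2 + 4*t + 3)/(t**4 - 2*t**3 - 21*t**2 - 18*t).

Factor the denominator: t*(t - 6)*(t + 1)*(t + 3).
Partial-fraction decomposition: 1/(t + 3) - 1/(7*(t + 1)) + 55/(42*(t - 6)) - 1/(6*t).
Integrate each term: A/(t−a) contributes A·log|t−a|.

-log(t)/6 + 55*log(t - 6)/42 - log(t + 1)/7 + log(t + 3) + C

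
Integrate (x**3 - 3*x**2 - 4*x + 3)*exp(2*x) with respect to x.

(4*x**3 - 18*x**2 + 2*x + 11)*exp(2*x)/8 + C

Use integration by parts with u = x**3 - 3*x**2 - 4*x + 3, dv = exp(2*x) dx, so v = exp(2*x)/2.
Apply parts 3 times (tabular method): alternate signs, differentiate u down to 0, integrate dv up.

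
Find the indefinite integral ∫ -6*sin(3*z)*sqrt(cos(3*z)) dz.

4*cos(3*z)**(3/2)/3 + C

Let u = cos(3*z), so du = (-3*sin(3*z)) dz.
Rewriting, the integral becomes 2·∫ √u du = 2·(2/3)u^(3/2).
Substituting back, u = cos(3*z).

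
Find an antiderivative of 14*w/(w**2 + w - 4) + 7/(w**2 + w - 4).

7*log(w**2 + w - 4) + C

Let u = w**2 + w - 4, so du = (2*w + 1) dw.
Rewriting, the integral becomes 7·∫ 1/u du = 7·log(u).
Substituting back, u = w**2 + w - 4.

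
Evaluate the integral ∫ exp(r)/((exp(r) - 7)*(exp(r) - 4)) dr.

log(exp(r) - 7)/3 - log(exp(r) - 4)/3 + C

Let u = e^r, du = e^r dr.
The integral becomes ∫ du/((u-7)(u-4)); decompose into partial fractions.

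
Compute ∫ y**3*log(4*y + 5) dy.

Use integration by parts with u = log(4*y + 5), dv = y**3 dy.
Then du = 4/(4*y + 5) dy and v = y**4/4.

y**4*log(4*y + 5)/4 - y**4/16 + 5*y**3/48 - 25*y**2/128 + 125*y/256 - 625*log(4*y + 5)/1024 + C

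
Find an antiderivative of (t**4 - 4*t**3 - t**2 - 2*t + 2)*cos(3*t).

t**4*sin(3*t)/3 - 4*t**3*sin(3*t)/3 + 4*t**3*cos(3*t)/9 - 7*t**2*sin(3*t)/9 - 4*t**2*cos(3*t)/3 + 2*t*sin(3*t)/9 - 14*t*cos(3*t)/27 + 68*sin(3*t)/81 + 2*cos(3*t)/27 + C

Use integration by parts with u = t**4 - 4*t**3 - t**2 - 2*t + 2, dv = cos(3*t) dt, so v = sin(3*t)/3.
Apply parts 4 times (tabular method): alternate signs, differentiate u down to 0, integrate dv up.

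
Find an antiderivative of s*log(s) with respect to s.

s**2*log(s)/2 - s**2/4 + C

Use integration by parts with u = log(s), dv = s ds.
Then du = 1/s ds and v = s**2/2.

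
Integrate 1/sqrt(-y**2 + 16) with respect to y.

Substitute y = 4·sin(θ), so dy = 4·cos(θ) dθ and the radical becomes sqrt(-y**2 + 16) = 4·cos(θ) by the Pythagorean identity.
Integrate the resulting trig expression in θ, then back-substitute θ = asin(y/4), sin(θ) = y/4, cos(θ) = sqrt(-y**2 + 16)/4 (absorbing any constant into C).

asin(y/4) + C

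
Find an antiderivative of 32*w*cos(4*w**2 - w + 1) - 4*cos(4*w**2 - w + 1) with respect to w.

4*sin(4*w**2 - w + 1) + C

Let u = 4*w**2 - w + 1, so du = (8*w - 1) dw.
Rewriting, the integral becomes 4·∫ cos(u) du = 4·sin(u).
Substituting back, u = 4*w**2 - w + 1.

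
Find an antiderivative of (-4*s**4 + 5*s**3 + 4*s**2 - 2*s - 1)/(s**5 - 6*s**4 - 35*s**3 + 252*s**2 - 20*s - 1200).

Factor the denominator: (s - 5)**2*(s - 4)*(s + 2)*(s + 6).
Partial-fraction decomposition: -6109/(4840*(s + 6)) + 85/(1176*(s + 2)) - 649/(60*(s - 4)) + 47471/(5929*(s - 5)) - 1786/(77*(s - 5)**2).
Integrate each term; A/(s−a) gives A·log|s−a|; A/(s−a)² gives −A/(s−a).

47471*log(s - 5)/5929 - 649*log(s - 4)/60 + 85*log(s + 2)/1176 - 6109*log(s + 6)/4840 + 1786/(77*s - 385) + C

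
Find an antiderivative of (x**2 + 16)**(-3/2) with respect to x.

x/(16*sqrt(x**2 + 16)) + C

Substitute x = 4·tan(θ), so dx = 4·sec(θ)^2 dθ and the radical becomes sqrt(x**2 + 16) = 4·sec(θ) by the Pythagorean identity.
Integrate the resulting trig expression in θ, then back-substitute tan(θ) = x/4, sec(θ) = sqrt(x**2 + 16)/4 (absorbing any constant into C).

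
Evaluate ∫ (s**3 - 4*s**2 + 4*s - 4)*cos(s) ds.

Use integration by parts with u = s**3 - 4*s**2 + 4*s - 4, dv = cos(s) ds, so v = sin(s).
Apply parts 3 times (tabular method): alternate signs, differentiate u down to 0, integrate dv up.

s**3*sin(s) - 4*s**2*sin(s) + 3*s**2*cos(s) - 2*s*sin(s) - 8*s*cos(s) + 4*sin(s) - 2*cos(s) + C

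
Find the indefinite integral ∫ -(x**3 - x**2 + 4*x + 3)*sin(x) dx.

Use integration by parts with u = x**3 - x**2 + 4*x + 3, dv = -sin(x) dx, so v = cos(x).
Apply parts 3 times (tabular method): alternate signs, differentiate u down to 0, integrate dv up.

x**3*cos(x) - 3*x**2*sin(x) - x**2*cos(x) + 2*x*sin(x) - 2*x*cos(x) + 2*sin(x) + 5*cos(x) + C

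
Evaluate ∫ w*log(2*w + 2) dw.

w**2*log(2*w + 2)/2 - w**2/4 + w/2 - log(w + 1)/2 + C

Use integration by parts with u = log(2*w + 2), dv = w dw.
Then du = 2/(2*w + 2) dw and v = w**2/2.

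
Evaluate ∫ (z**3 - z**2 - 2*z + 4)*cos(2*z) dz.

z**3*sin(2*z)/2 - z**2*sin(2*z)/2 + 3*z**2*cos(2*z)/4 - 7*z*sin(2*z)/4 - z*cos(2*z)/2 + 9*sin(2*z)/4 - 7*cos(2*z)/8 + C

Use integration by parts with u = z**3 - z**2 - 2*z + 4, dv = cos(2*z) dz, so v = sin(2*z)/2.
Apply parts 3 times (tabular method): alternate signs, differentiate u down to 0, integrate dv up.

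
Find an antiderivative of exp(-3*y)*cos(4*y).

4*exp(-3*y)*sin(4*y)/25 - 3*exp(-3*y)*cos(4*y)/25 + C

Let I denote the integral. Integrate by parts with u = cos(4*y), dv = exp(-3*y) dy, so v = -exp(-3*y)/3: I = -exp(-3*y)*cos(4*y)/3 − (4/3)·∫ exp(-3*y)*sin(4*y) dy.
Apply parts again with u = sin(4*y), dv = exp(-3*y) dy: ∫ exp(-3*y)*sin(4*y) dy = -exp(-3*y)*sin(4*y)/3 + (4/3)·I. Substituting back brings back I: I = 4*exp(-3*y)*sin(4*y)/9 - exp(-3*y)*cos(4*y)/3 − (16/9)·I.
Solving for I: (1 + 16/9)·I equals the remaining terms, so I = (9/25)·(4*exp(-3*y)*sin(4*y)/9 - exp(-3*y)*cos(4*y)/3).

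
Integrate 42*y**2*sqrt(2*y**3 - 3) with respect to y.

14*(2*y**3 - 3)**(3/2)/3 + C

Let u = 2*y**3 - 3, so du = (6*y**2) dy.
Rewriting, the integral becomes 7·∫ √u du = 7·(2/3)u^(3/2).
Substituting back, u = 2*y**3 - 3.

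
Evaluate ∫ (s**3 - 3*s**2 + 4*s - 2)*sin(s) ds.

Use integration by parts with u = s**3 - 3*s**2 + 4*s - 2, dv = sin(s) ds, so v = -cos(s).
Apply parts 3 times (tabular method): alternate signs, differentiate u down to 0, integrate dv up.

-s**3*cos(s) + 3*s**2*sin(s) + 3*s**2*cos(s) - 6*s*sin(s) + 2*s*cos(s) - 2*sin(s) - 4*cos(s) + C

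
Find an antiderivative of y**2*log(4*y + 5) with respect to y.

Use integration by parts with u = log(4*y + 5), dv = y**2 dy.
Then du = 4/(4*y + 5) dy and v = y**3/3.

y**3*log(4*y + 5)/3 - y**3/9 + 5*y**2/24 - 25*y/48 + 125*log(4*y + 5)/192 + C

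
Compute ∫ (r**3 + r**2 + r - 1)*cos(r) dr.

r**3*sin(r) + r**2*sin(r) + 3*r**2*cos(r) - 5*r*sin(r) + 2*r*cos(r) - 3*sin(r) - 5*cos(r) + C

Use integration by parts with u = r**3 + r**2 + r - 1, dv = cos(r) dr, so v = sin(r).
Apply parts 3 times (tabular method): alternate signs, differentiate u down to 0, integrate dv up.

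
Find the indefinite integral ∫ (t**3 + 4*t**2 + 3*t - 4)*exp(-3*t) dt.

Use integration by parts with u = t**3 + 4*t**2 + 3*t - 4, dv = exp(-3*t) dt, so v = -exp(-3*t)/3.
Apply parts 3 times (tabular method): alternate signs, differentiate u down to 0, integrate dv up.

(-9*t**3 - 45*t**2 - 57*t + 17)*exp(-3*t)/27 + C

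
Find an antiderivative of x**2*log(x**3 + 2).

Let u = x**3 + 2, so du = (3*x**2) dx.
The integral becomes (1/3)·∫ log(u) du; integrate by parts with u′=log(u), dv′=du.

x**3*log(x**3 + 2)/3 - x**3/3 + 2*log(x**3 + 2)/3 + C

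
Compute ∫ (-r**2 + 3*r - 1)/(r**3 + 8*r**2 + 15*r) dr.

-log(r)/15 + 19*log(r + 3)/6 - 41*log(r + 5)/10 + C

Factor the denominator: r*(r + 3)*(r + 5).
Partial-fraction decomposition: -41/(10*(r + 5)) + 19/(6*(r + 3)) - 1/(15*r).
Integrate each term: A/(r−a) contributes A·log|r−a|.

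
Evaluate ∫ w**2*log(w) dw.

w**3*log(w)/3 - w**3/9 + C

Use integration by parts with u = log(w), dv = w**2 dw.
Then du = 1/w dw and v = w**3/3.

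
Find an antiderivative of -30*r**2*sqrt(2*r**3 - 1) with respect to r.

Let u = 2*r**3 - 1, so du = (6*r**2) dr.
Rewriting, the integral becomes -5·∫ √u du = -5·(2/3)u^(3/2).
Substituting back, u = 2*r**3 - 1.

-10*(2*r**3 - 1)**(3/2)/3 + C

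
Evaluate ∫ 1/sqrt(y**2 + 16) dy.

Substitute y = 4·tan(θ), so dy = 4·sec(θ)^2 dθ and the radical becomes sqrt(y**2 + 16) = 4·sec(θ) by the Pythagorean identity.
Integrate the resulting trig expression in θ, then back-substitute tan(θ) = y/4, sec(θ) = sqrt(y**2 + 16)/4 (absorbing any constant into C).

log(y + sqrt(y**2 + 16)) + C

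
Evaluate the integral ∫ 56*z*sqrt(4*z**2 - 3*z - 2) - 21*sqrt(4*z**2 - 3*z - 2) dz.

Let u = 4*z**2 - 3*z - 2, so du = (8*z - 3) dz.
Rewriting, the integral becomes 7·∫ √u du = 7·(2/3)u^(3/2).
Substituting back, u = 4*z**2 - 3*z - 2.

14*(4*z**2 - 3*z - 2)**(3/2)/3 + C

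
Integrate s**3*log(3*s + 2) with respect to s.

s**4*log(3*s + 2)/4 - s**4/16 + s**3/18 - s**2/18 + 2*s/27 - 4*log(3*s + 2)/81 + C

Use integration by parts with u = log(3*s + 2), dv = s**3 ds.
Then du = 3/(3*s + 2) ds and v = s**4/4.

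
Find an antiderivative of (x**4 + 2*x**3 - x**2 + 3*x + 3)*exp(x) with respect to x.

(x**4 - 2*x**3 + 5*x**2 - 7*x + 10)*exp(x) + C

Use integration by parts with u = x**4 + 2*x**3 - x**2 + 3*x + 3, dv = exp(x) dx, so v = exp(x).
Apply parts 4 times (tabular method): alternate signs, differentiate u down to 0, integrate dv up.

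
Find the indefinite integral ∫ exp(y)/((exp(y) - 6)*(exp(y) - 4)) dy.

Let u = e^y, du = e^y dy.
The integral becomes ∫ du/((u-6)(u-4)); decompose into partial fractions.

log(exp(y) - 6)/2 - log(exp(y) - 4)/2 + C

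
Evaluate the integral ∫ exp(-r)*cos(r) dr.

Let I denote the integral. Integrate by parts with u = cos(r), dv = exp(-r) dr, so v = -exp(-r): I = -exp(-r)*cos(r) − ∫ exp(-r)*sin(r) dr.
Apply parts again with u = sin(r), dv = exp(-r) dr: ∫ exp(-r)*sin(r) dr = -exp(-r)*sin(r) + I. Substituting back brings back I: I = exp(-r)*sin(r) - exp(-r)*cos(r) − I.
Solving for I: (1 + 1)·I equals the remaining terms, so I = (1/2)·(exp(-r)*sin(r) - exp(-r)*cos(r)).

exp(-r)*sin(r)/2 - exp(-r)*cos(r)/2 + C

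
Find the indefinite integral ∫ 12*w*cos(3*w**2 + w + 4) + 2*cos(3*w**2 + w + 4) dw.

Let u = 3*w**2 + w + 4, so du = (6*w + 1) dw.
Rewriting, the integral becomes 2·∫ cos(u) du = 2·sin(u).
Substituting back, u = 3*w**2 + w + 4.

2*sin(3*w**2 + w + 4) + C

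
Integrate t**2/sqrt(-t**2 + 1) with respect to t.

-t*sqrt(-t**2 + 1)/2 + asin(t)/2 + C

Substitute t = sin(θ), so dt = cos(θ) dθ and the radical becomes sqrt(-t**2 + 1) = cos(θ) by the Pythagorean identity.
Integrate the resulting trig expression in θ, then back-substitute θ = asin(t), sin(θ) = t, cos(θ) = sqrt(-t**2 + 1) (absorbing any constant into C).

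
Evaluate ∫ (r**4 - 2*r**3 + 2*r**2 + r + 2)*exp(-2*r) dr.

Use integration by parts with u = r**4 - 2*r**3 + 2*r**2 + r + 2, dv = exp(-2*r) dr, so v = -exp(-2*r)/2.
Apply parts 4 times (tabular method): alternate signs, differentiate u down to 0, integrate dv up.

(-2*r**4 - 4*r**2 - 6*r - 7)*exp(-2*r)/4 + C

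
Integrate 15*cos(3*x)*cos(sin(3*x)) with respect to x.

5*sin(sin(3*x)) + C

Let u = sin(3*x), so du = (3*cos(3*x)) dx.
Rewriting, the integral becomes 5·∫ cos(u) du = 5·sin(u).
Substituting back, u = sin(3*x).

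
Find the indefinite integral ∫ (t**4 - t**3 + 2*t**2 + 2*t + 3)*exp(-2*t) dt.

Use integration by parts with u = t**4 - t**3 + 2*t**2 + 2*t + 3, dv = exp(-2*t) dt, so v = -exp(-2*t)/2.
Apply parts 4 times (tabular method): alternate signs, differentiate u down to 0, integrate dv up.

(-4*t**4 - 4*t**3 - 14*t**2 - 22*t - 23)*exp(-2*t)/8 + C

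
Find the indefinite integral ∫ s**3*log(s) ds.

s**4*log(s)/4 - s**4/16 + C

Use integration by parts with u = log(s), dv = s**3 ds.
Then du = 1/s ds and v = s**4/4.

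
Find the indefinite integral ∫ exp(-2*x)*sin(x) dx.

Let I denote the integral. Integrate by parts with u = sin(x), dv = exp(-2*x) dx, so v = -exp(-2*x)/2: I = -exp(-2*x)*sin(x)/2 + (1/2)·∫ exp(-2*x)*cos(x) dx.
Apply parts again with u = cos(x), dv = exp(-2*x) dx: ∫ exp(-2*x)*cos(x) dx = -exp(-2*x)*cos(x)/2 − (1/2)·I. Substituting back brings back I: I = -exp(-2*x)*sin(x)/2 - exp(-2*x)*cos(x)/4 − (1/4)·I.
Solving for I: (1 + 1/4)·I equals the remaining terms, so I = (4/5)·(-exp(-2*x)*sin(x)/2 - exp(-2*x)*cos(x)/4).

-2*exp(-2*x)*sin(x)/5 - exp(-2*x)*cos(x)/5 + C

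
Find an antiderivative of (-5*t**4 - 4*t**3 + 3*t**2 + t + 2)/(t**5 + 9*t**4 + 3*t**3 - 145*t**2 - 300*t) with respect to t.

Factor the denominator: t*(t - 4)*(t + 3)*(t + 5)**2.
Partial-fraction decomposition: -3007/(2700*(t + 5)) + 851/(30*(t + 5)**2) - 271/(84*(t + 3)) - 247/(378*(t - 4)) - 1/(150*t).
Integrate each term; A/(t−a) gives A·log|t−a|; A/(t−a)² gives −A/(t−a).

-log(t)/150 - 247*log(t - 4)/378 - 271*log(t + 3)/84 - 3007*log(t + 5)/2700 - 851/(30*t + 150) + C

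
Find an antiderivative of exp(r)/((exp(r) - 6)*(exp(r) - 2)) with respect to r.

log(exp(r) - 6)/4 - log(exp(r) - 2)/4 + C

Let u = e^r, du = e^r dr.
The integral becomes ∫ du/((u-2)(u-6)); decompose into partial fractions.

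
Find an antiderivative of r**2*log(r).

r**3*log(r)/3 - r**3/9 + C

Use integration by parts with u = log(r), dv = r**2 dr.
Then du = 1/r dr and v = r**3/3.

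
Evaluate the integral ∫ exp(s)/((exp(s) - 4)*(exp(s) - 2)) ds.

Let u = e^s, du = e^s ds.
The integral becomes ∫ du/((u-4)(u-2)); decompose into partial fractions.

log(exp(s) - 4)/2 - log(exp(s) - 2)/2 + C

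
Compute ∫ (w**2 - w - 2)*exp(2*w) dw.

(w**2 - 2*w - 1)*exp(2*w)/2 + C

Use integration by parts with u = w**2 - w - 2, dv = exp(2*w) dw, so v = exp(2*w)/2.
Apply parts 2 times (tabular method): alternate signs, differentiate u down to 0, integrate dv up.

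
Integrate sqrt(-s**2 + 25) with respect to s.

s*sqrt(-s**2 + 25)/2 + 25*asin(s/5)/2 + C

Substitute s = 5·sin(θ), so ds = 5·cos(θ) dθ and the radical becomes sqrt(-s**2 + 25) = 5·cos(θ) by the Pythagorean identity.
Integrate the resulting trig expression in θ, then back-substitute θ = asin(s/5), sin(θ) = s/5, cos(θ) = sqrt(-s**2 + 25)/5 (absorbing any constant into C).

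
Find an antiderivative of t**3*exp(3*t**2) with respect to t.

Let u = t², du = 2t dt; rewrite as (1/2)∫ u^1·exp(3u) du.
Now integrate by parts 1 time.

(3*t**2 - 1)*exp(3*t**2)/18 + C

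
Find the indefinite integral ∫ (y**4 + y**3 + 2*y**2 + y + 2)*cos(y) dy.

Use integration by parts with u = y**4 + y**3 + 2*y**2 + y + 2, dv = cos(y) dy, so v = sin(y).
Apply parts 4 times (tabular method): alternate signs, differentiate u down to 0, integrate dv up.

y**4*sin(y) + y**3*sin(y) + 4*y**3*cos(y) - 10*y**2*sin(y) + 3*y**2*cos(y) - 5*y*sin(y) - 20*y*cos(y) + 22*sin(y) - 5*cos(y) + C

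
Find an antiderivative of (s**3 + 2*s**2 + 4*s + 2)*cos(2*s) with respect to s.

Use integration by parts with u = s**3 + 2*s**2 + 4*s + 2, dv = cos(2*s) ds, so v = sin(2*s)/2.
Apply parts 3 times (tabular method): alternate signs, differentiate u down to 0, integrate dv up.

s**3*sin(2*s)/2 + s**2*sin(2*s) + 3*s**2*cos(2*s)/4 + 5*s*sin(2*s)/4 + s*cos(2*s) + sin(2*s)/2 + 5*cos(2*s)/8 + C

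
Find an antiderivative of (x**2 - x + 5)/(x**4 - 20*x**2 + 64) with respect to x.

17*log(x - 4)/96 - 7*log(x - 2)/48 + 11*log(x + 2)/48 - 25*log(x + 4)/96 + C

Factor the denominator: (x - 4)*(x - 2)*(x + 2)*(x + 4).
Partial-fraction decomposition: -25/(96*(x + 4)) + 11/(48*(x + 2)) - 7/(48*(x - 2)) + 17/(96*(x - 4)).
Integrate each term: A/(x−a) contributes A·log|x−a|.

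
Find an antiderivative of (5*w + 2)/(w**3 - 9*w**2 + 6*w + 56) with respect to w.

Factor the denominator: (w - 7)*(w - 4)*(w + 2).
Partial-fraction decomposition: -4/(27*(w + 2)) - 11/(9*(w - 4)) + 37/(27*(w - 7)).
Integrate each term: A/(w−a) contributes A·log|w−a|.

37*log(w - 7)/27 - 11*log(w - 4)/9 - 4*log(w + 2)/27 + C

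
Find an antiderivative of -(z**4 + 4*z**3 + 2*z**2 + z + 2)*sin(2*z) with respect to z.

Use integration by parts with u = z**4 + 4*z**3 + 2*z**2 + z + 2, dv = -sin(2*z) dz, so v = cos(2*z)/2.
Apply parts 4 times (tabular method): alternate signs, differentiate u down to 0, integrate dv up.

z**4*cos(2*z)/2 - z**3*sin(2*z) + 2*z**3*cos(2*z) - 3*z**2*sin(2*z) - z**2*cos(2*z)/2 + z*sin(2*z)/2 - 5*z*cos(2*z)/2 + 5*sin(2*z)/4 + 5*cos(2*z)/4 + C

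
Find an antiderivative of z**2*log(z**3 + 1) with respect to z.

Let u = z**3 + 1, so du = (3*z**2) dz.
The integral becomes (1/3)·∫ log(u) du; integrate by parts with u′=log(u), dv′=du.

z**3*log(z**3 + 1)/3 - z**3/3 + log(z**3 + 1)/3 + C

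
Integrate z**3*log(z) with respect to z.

z**4*log(z)/4 - z**4/16 + C

Use integration by parts with u = log(z), dv = z**3 dz.
Then du = 1/z dz and v = z**4/4.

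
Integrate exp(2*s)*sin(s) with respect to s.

2*exp(2*s)*sin(s)/5 - exp(2*s)*cos(s)/5 + C

Let I denote the integral. Integrate by parts with u = sin(s), dv = exp(2*s) ds, so v = exp(2*s)/2: I = exp(2*s)*sin(s)/2 − (1/2)·∫ exp(2*s)*cos(s) ds.
Apply parts again with u = cos(s), dv = exp(2*s) ds: ∫ exp(2*s)*cos(s) ds = exp(2*s)*cos(s)/2 + (1/2)·I. Substituting back brings back I: I = exp(2*s)*sin(s)/2 - exp(2*s)*cos(s)/4 − (1/4)·I.
Solving for I: (1 + 1/4)·I equals the remaining terms, so I = (4/5)·(exp(2*s)*sin(s)/2 - exp(2*s)*cos(s)/4).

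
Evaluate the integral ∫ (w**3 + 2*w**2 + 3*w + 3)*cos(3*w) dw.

w**3*sin(3*w)/3 + 2*w**2*sin(3*w)/3 + w**2*cos(3*w)/3 + 7*w*sin(3*w)/9 + 4*w*cos(3*w)/9 + 23*sin(3*w)/27 + 7*cos(3*w)/27 + C

Use integration by parts with u = w**3 + 2*w**2 + 3*w + 3, dv = cos(3*w) dw, so v = sin(3*w)/3.
Apply parts 3 times (tabular method): alternate signs, differentiate u down to 0, integrate dv up.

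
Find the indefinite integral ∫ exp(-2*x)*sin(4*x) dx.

Let I denote the integral. Integrate by parts with u = sin(4*x), dv = exp(-2*x) dx, so v = -exp(-2*x)/2: I = -exp(-2*x)*sin(4*x)/2 + 2·∫ exp(-2*x)*cos(4*x) dx.
Apply parts again with u = cos(4*x), dv = exp(-2*x) dx: ∫ exp(-2*x)*cos(4*x) dx = -exp(-2*x)*cos(4*x)/2 − 2·I. Substituting back brings back I: I = -exp(-2*x)*sin(4*x)/2 - exp(-2*x)*cos(4*x) − 4·I.
Solving for I: (1 + 4)·I equals the remaining terms, so I = (1/5)·(-exp(-2*x)*sin(4*x)/2 - exp(-2*x)*cos(4*x)).

-exp(-2*x)*sin(4*x)/10 - exp(-2*x)*cos(4*x)/5 + C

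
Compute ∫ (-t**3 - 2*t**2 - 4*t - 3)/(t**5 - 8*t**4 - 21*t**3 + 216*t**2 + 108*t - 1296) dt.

Factor the denominator: (t - 6)**2*(t - 3)*(t + 3)*(t + 4).
Partial-fraction decomposition: 9/(140*(t + 4)) - 1/(27*(t + 3)) - 10/(63*(t - 3)) + 71/(540*(t - 6)) - 7/(6*(t - 6)**2).
Integrate each term; A/(t−a) gives A·log|t−a|; A/(t−a)² gives −A/(t−a).

71*log(t - 6)/540 - 10*log(t - 3)/63 - log(t + 3)/27 + 9*log(t + 4)/140 + 7/(6*t - 36) + C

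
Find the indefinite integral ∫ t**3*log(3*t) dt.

Use integration by parts with u = log(3*t), dv = t**3 dt.
Then du = 1/t dt and v = t**4/4.

t**4*(log(t) + log(3))/4 - t**4/16 + C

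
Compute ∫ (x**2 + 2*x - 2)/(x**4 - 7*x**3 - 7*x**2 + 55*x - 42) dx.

Factor the denominator: (x - 7)*(x - 2)*(x - 1)*(x + 3).
Partial-fraction decomposition: -1/(200*(x + 3)) + 1/(24*(x - 1)) - 6/(25*(x - 2)) + 61/(300*(x - 7)).
Integrate each term: A/(x−a) contributes A·log|x−a|.

61*log(x - 7)/300 - 6*log(x - 2)/25 + log(x - 1)/24 - log(x + 3)/200 + C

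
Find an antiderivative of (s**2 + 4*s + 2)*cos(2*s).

s**2*sin(2*s)/2 + 2*s*sin(2*s) + s*cos(2*s)/2 + 3*sin(2*s)/4 + cos(2*s) + C

Use integration by parts with u = s**2 + 4*s + 2, dv = cos(2*s) ds, so v = sin(2*s)/2.
Apply parts 2 times (tabular method): alternate signs, differentiate u down to 0, integrate dv up.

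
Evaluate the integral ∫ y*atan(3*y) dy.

Use integration by parts with u = arctan(3*y), dv = y dy.
Then du = 3/(9*y**2 + 1) dy.

y**2*atan(3*y)/2 - y/6 + atan(3*y)/18 + C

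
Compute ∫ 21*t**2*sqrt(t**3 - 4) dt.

Let u = t**3 - 4, so du = (3*t**2) dt.
Rewriting, the integral becomes 7·∫ √u du = 7·(2/3)u^(3/2).
Substituting back, u = t**3 - 4.

14*(t**3 - 4)**(3/2)/3 + C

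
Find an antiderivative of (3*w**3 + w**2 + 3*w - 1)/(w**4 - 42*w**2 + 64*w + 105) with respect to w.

Factor the denominator: (w - 5)*(w - 3)*(w + 1)*(w + 7).
Partial-fraction decomposition: 167/(120*(w + 7)) - 1/(24*(w + 1)) - 49/(40*(w - 3)) + 23/(8*(w - 5)).
Integrate each term: A/(w−a) contributes A·log|w−a|.

23*log(w - 5)/8 - 49*log(w - 3)/40 - log(w + 1)/24 + 167*log(w + 7)/120 + C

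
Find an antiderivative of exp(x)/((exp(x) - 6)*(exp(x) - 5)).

log(exp(x) - 6) - log(exp(x) - 5) + C

Let u = e^x, du = e^x dx.
The integral becomes ∫ du/((u-6)(u-5)); decompose into partial fractions.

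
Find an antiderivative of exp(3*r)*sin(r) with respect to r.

Let I denote the integral. Integrate by parts with u = sin(r), dv = exp(3*r) dr, so v = exp(3*r)/3: I = exp(3*r)*sin(r)/3 − (1/3)·∫ exp(3*r)*cos(r) dr.
Apply parts again with u = cos(r), dv = exp(3*r) dr: ∫ exp(3*r)*cos(r) dr = exp(3*r)*cos(r)/3 + (1/3)·I. Substituting back brings back I: I = exp(3*r)*sin(r)/3 - exp(3*r)*cos(r)/9 − (1/9)·I.
Solving for I: (1 + 1/9)·I equals the remaining terms, so I = (9/10)·(exp(3*r)*sin(r)/3 - exp(3*r)*cos(r)/9).

3*exp(3*r)*sin(r)/10 - exp(3*r)*cos(r)/10 + C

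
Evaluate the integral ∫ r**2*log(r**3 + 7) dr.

r**3*log(r**3 + 7)/3 - r**3/3 + 7*log(r**3 + 7)/3 + C

Let u = r**3 + 7, so du = (3*r**2) dr.
The integral becomes (1/3)·∫ log(u) du; integrate by parts with u′=log(u), dv′=du.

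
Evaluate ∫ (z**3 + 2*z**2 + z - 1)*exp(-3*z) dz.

(-z**3 - 3*z**2 - 3*z)*exp(-3*z)/3 + C

Use integration by parts with u = z**3 + 2*z**2 + z - 1, dv = exp(-3*z) dz, so v = -exp(-3*z)/3.
Apply parts 3 times (tabular method): alternate signs, differentiate u down to 0, integrate dv up.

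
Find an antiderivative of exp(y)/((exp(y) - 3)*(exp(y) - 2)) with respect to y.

Let u = e^y, du = e^y dy.
The integral becomes ∫ du/((u-3)(u-2)); decompose into partial fractions.

log(exp(y) - 3) - log(exp(y) - 2) + C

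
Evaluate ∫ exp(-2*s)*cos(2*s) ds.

exp(-2*s)*sin(2*s)/4 - exp(-2*s)*cos(2*s)/4 + C

Let I denote the integral. Integrate by parts with u = cos(2*s), dv = exp(-2*s) ds, so v = -exp(-2*s)/2: I = -exp(-2*s)*cos(2*s)/2 − ∫ exp(-2*s)*sin(2*s) ds.
Apply parts again with u = sin(2*s), dv = exp(-2*s) ds: ∫ exp(-2*s)*sin(2*s) ds = -exp(-2*s)*sin(2*s)/2 + I. Substituting back brings back I: I = exp(-2*s)*sin(2*s)/2 - exp(-2*s)*cos(2*s)/2 − I.
Solving for I: (1 + 1)·I equals the remaining terms, so I = (1/2)·(exp(-2*s)*sin(2*s)/2 - exp(-2*s)*cos(2*s)/2).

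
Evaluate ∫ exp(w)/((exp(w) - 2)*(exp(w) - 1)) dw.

log(exp(w) - 2) - log(exp(w) - 1) + C

Let u = e^w, du = e^w dw.
The integral becomes ∫ du/((u-1)(u-2)); decompose into partial fractions.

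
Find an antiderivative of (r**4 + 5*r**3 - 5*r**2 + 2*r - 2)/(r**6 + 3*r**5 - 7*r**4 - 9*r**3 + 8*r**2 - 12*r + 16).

19*log(r - 2)/60 - log(r - 1)/30 - 5*log(r + 2)/12 + 77*log(r + 4)/510 - 3*log(r**2 + 1)/340 + 29*atan(r)/170 + C

Factor the denominator: (r - 2)*(r - 1)*(r + 2)*(r + 4)*(r**2 + 1).
Partial-fraction decomposition: -(3*r - 29)/(170*(r**2 + 1)) + 77/(510*(r + 4)) - 5/(12*(r + 2)) - 1/(30*(r - 1)) + 19/(60*(r - 2)).
Integrate each term; A/(r−a) gives A·log|r−a|; the (Br+D)/(r²+p²) term gives a log and an atan.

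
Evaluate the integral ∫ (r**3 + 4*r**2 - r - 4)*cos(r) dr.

r**3*sin(r) + 4*r**2*sin(r) + 3*r**2*cos(r) - 7*r*sin(r) + 8*r*cos(r) - 12*sin(r) - 7*cos(r) + C

Use integration by parts with u = r**3 + 4*r**2 - r - 4, dv = cos(r) dr, so v = sin(r).
Apply parts 3 times (tabular method): alternate signs, differentiate u down to 0, integrate dv up.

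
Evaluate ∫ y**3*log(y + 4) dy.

Use integration by parts with u = log(y + 4), dv = y**3 dy.
Then du = 1/(y + 4) dy and v = y**4/4.

y**4*log(y + 4)/4 - y**4/16 + y**3/3 - 2*y**2 + 16*y - 64*log(y + 4) + C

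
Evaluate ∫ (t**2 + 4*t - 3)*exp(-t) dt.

(-t**2 - 6*t - 3)*exp(-t) + C

Use integration by parts with u = t**2 + 4*t - 3, dv = exp(-t) dt, so v = -exp(-t).
Apply parts 2 times (tabular method): alternate signs, differentiate u down to 0, integrate dv up.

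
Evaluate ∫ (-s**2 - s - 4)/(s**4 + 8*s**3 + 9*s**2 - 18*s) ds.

Factor the denominator: s*(s - 1)*(s + 3)*(s + 6).
Partial-fraction decomposition: 17/(63*(s + 6)) - 5/(18*(s + 3)) - 3/(14*(s - 1)) + 2/(9*s).
Integrate each term: A/(s−a) contributes A·log|s−a|.

2*log(s)/9 - 3*log(s - 1)/14 - 5*log(s + 3)/18 + 17*log(s + 6)/63 + C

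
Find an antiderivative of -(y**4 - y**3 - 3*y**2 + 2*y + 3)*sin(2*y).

Use integration by parts with u = y**4 - y**3 - 3*y**2 + 2*y + 3, dv = -sin(2*y) dy, so v = cos(2*y)/2.
Apply parts 4 times (tabular method): alternate signs, differentiate u down to 0, integrate dv up.

y**4*cos(2*y)/2 - y**3*sin(2*y) - y**3*cos(2*y)/2 + 3*y**2*sin(2*y)/4 - 3*y**2*cos(2*y) + 3*y*sin(2*y) + 7*y*cos(2*y)/4 - 7*sin(2*y)/8 + 3*cos(2*y) + C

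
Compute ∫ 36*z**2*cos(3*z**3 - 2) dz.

4*sin(3*z**3 - 2) + C

Let u = 3*z**3 - 2, so du = (9*z**2) dz.
Rewriting, the integral becomes 4·∫ cos(u) du = 4·sin(u).
Substituting back, u = 3*z**3 - 2.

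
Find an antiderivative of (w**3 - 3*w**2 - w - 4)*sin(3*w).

-w**3*cos(3*w)/3 + w**2*sin(3*w)/3 + w**2*cos(3*w) - 2*w*sin(3*w)/3 + 5*w*cos(3*w)/9 - 5*sin(3*w)/27 + 10*cos(3*w)/9 + C

Use integration by parts with u = w**3 - 3*w**2 - w - 4, dv = sin(3*w) dw, so v = -cos(3*w)/3.
Apply parts 3 times (tabular method): alternate signs, differentiate u down to 0, integrate dv up.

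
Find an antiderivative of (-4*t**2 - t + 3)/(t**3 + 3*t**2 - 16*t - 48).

-65*log(t - 4)/56 + 30*log(t + 3)/7 - 57*log(t + 4)/8 + C

Factor the denominator: (t - 4)*(t + 3)*(t + 4).
Partial-fraction decomposition: -57/(8*(t + 4)) + 30/(7*(t + 3)) - 65/(56*(t - 4)).
Integrate each term: A/(t−a) contributes A·log|t−a|.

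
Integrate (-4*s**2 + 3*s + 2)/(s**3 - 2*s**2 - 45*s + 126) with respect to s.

-124*log(s - 6)/39 + 5*log(s - 3)/6 - 43*log(s + 7)/26 + C

Factor the denominator: (s - 6)*(s - 3)*(s + 7).
Partial-fraction decomposition: -43/(26*(s + 7)) + 5/(6*(s - 3)) - 124/(39*(s - 6)).
Integrate each term: A/(s−a) contributes A·log|s−a|.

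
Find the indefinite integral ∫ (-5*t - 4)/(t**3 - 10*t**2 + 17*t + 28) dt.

-13*log(t - 7)/8 + 8*log(t - 4)/5 + log(t + 1)/40 + C

Factor the denominator: (t - 7)*(t - 4)*(t + 1).
Partial-fraction decomposition: 1/(40*(t + 1)) + 8/(5*(t - 4)) - 13/(8*(t - 7)).
Integrate each term: A/(t−a) contributes A·log|t−a|.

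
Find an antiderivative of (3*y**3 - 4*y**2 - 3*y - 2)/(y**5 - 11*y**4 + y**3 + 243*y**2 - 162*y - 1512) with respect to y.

27*log(y - 7)/10 - 242*log(y - 6)/81 + 19*log(y - 4)/49 - 3973*log(y + 3)/39690 - 11/(63*y + 189) + C

Factor the denominator: (y - 7)*(y - 6)*(y - 4)*(y + 3)**2.
Partial-fraction decomposition: -3973/(39690*(y + 3)) + 11/(63*(y + 3)**2) + 19/(49*(y - 4)) - 242/(81*(y - 6)) + 27/(10*(y - 7)).
Integrate each term; A/(y−a) gives A·log|y−a|; A/(y−a)² gives −A/(y−a).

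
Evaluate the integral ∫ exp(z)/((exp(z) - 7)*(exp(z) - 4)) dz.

Let u = e^z, du = e^z dz.
The integral becomes ∫ du/((u-7)(u-4)); decompose into partial fractions.

log(exp(z) - 7)/3 - log(exp(z) - 4)/3 + C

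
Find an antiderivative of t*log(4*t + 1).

t**2*log(4*t + 1)/2 - t**2/4 + t/8 - log(4*t + 1)/32 + C

Use integration by parts with u = log(4*t + 1), dv = t dt.
Then du = 4/(4*t + 1) dt and v = t**2/2.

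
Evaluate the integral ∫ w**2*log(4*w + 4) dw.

Use integration by parts with u = log(4*w + 4), dv = w**2 dw.
Then du = 4/(4*w + 4) dw and v = w**3/3.

w**3*log(4*w + 4)/3 - w**3/9 + w**2/6 - w/3 + log(w + 1)/3 + C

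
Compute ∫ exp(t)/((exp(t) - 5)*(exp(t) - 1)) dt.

log(exp(t) - 5)/4 - log(exp(t) - 1)/4 + C

Let u = e^t, du = e^t dt.
The integral becomes ∫ du/((u-1)(u-5)); decompose into partial fractions.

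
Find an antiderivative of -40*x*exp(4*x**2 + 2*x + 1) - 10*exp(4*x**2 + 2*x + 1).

-5*exp(4*x**2 + 2*x + 1) + C

Let u = 4*x**2 + 2*x + 1, so du = (8*x + 2) dx.
Rewriting, the integral becomes -5·∫ e^u du = -5·e^u.
Substituting back, u = 4*x**2 + 2*x + 1.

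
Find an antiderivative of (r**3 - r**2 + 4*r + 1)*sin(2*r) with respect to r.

-r**3*cos(2*r)/2 + 3*r**2*sin(2*r)/4 + r**2*cos(2*r)/2 - r*sin(2*r)/2 - 5*r*cos(2*r)/4 + 5*sin(2*r)/8 - 3*cos(2*r)/4 + C

Use integration by parts with u = r**3 - r**2 + 4*r + 1, dv = sin(2*r) dr, so v = -cos(2*r)/2.
Apply parts 3 times (tabular method): alternate signs, differentiate u down to 0, integrate dv up.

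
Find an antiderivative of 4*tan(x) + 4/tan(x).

4*log(tan(x)) + C

Let u = tan(x), so du = (tan(x)**2 + 1) dx.
Rewriting, the integral becomes 4·∫ 1/u du = 4·log(u).
Substituting back, u = tan(x).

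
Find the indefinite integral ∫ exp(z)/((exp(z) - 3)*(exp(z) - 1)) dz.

Let u = e^z, du = e^z dz.
The integral becomes ∫ du/((u-1)(u-3)); decompose into partial fractions.

log(exp(z) - 3)/2 - log(exp(z) - 1)/2 + C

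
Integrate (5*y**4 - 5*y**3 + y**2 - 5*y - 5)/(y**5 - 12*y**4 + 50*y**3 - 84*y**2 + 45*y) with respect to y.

Factor the denominator: y*(y - 5)*(y - 3)**2*(y - 1).
Partial-fraction decomposition: 9/(16*(y - 1)) - 959/(36*(y - 3)) - 259/(12*(y - 3)**2) + 499/(16*(y - 5)) - 1/(9*y).
Integrate each term; A/(y−a) gives A·log|y−a|; A/(y−a)² gives −A/(y−a).

-log(y)/9 + 499*log(y - 5)/16 - 959*log(y - 3)/36 + 9*log(y - 1)/16 + 259/(12*y - 36) + C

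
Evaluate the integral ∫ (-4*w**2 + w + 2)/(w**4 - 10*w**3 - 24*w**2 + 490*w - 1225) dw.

Factor the denominator: (w - 7)*(w - 5)**2*(w + 7).
Partial-fraction decomposition: 67/(672*(w + 7)) + 311/(96*(w - 5)) + 31/(8*(w - 5)**2) - 187/(56*(w - 7)).
Integrate each term; A/(w−a) gives A·log|w−a|; A/(w−a)² gives −A/(w−a).

-187*log(w - 7)/56 + 311*log(w - 5)/96 + 67*log(w + 7)/672 - 31/(8*w - 40) + C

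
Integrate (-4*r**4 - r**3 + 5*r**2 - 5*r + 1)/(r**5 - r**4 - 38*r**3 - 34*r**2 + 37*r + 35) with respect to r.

Factor the denominator: (r - 7)*(r - 1)*(r + 1)**2*(r + 5).
Partial-fraction decomposition: -139/(72*(r + 5)) + 1/(64*(r + 1)) + 1/(8*(r + 1)**2) + 1/(36*(r - 1)) - 1217/(576*(r - 7)).
Integrate each term; A/(r−a) gives A·log|r−a|; A/(r−a)² gives −A/(r−a).

-1217*log(r - 7)/576 + log(r - 1)/36 + log(r + 1)/64 - 139*log(r + 5)/72 - 1/(8*r + 8) + C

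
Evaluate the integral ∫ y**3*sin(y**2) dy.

Let u = y², du = 2y dy; rewrite as (1/2)∫ u^1·sin(1u) du.
Now integrate by parts 1 time.

-y**2*cos(y**2)/2 + sin(y**2)/2 + C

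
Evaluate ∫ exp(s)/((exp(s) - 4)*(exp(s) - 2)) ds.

Let u = e^s, du = e^s ds.
The integral becomes ∫ du/((u-2)(u-4)); decompose into partial fractions.

log(exp(s) - 4)/2 - log(exp(s) - 2)/2 + C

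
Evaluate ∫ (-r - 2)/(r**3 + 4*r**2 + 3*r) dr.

-2*log(r)/3 + log(r + 1)/2 + log(r + 3)/6 + C

Factor the denominator: r*(r + 1)*(r + 3).
Partial-fraction decomposition: 1/(6*(r + 3)) + 1/(2*(r + 1)) - 2/(3*r).
Integrate each term: A/(r−a) contributes A·log|r−a|.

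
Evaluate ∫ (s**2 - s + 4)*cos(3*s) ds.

Use integration by parts with u = s**2 - s + 4, dv = cos(3*s) ds, so v = sin(3*s)/3.
Apply parts 2 times (tabular method): alternate signs, differentiate u down to 0, integrate dv up.

s**2*sin(3*s)/3 - s*sin(3*s)/3 + 2*s*cos(3*s)/9 + 34*sin(3*s)/27 - cos(3*s)/9 + C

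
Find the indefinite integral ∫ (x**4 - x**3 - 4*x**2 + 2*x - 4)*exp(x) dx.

Use integration by parts with u = x**4 - x**3 - 4*x**2 + 2*x - 4, dv = exp(x) dx, so v = exp(x).
Apply parts 4 times (tabular method): alternate signs, differentiate u down to 0, integrate dv up.

(x**4 - 5*x**3 + 11*x**2 - 20*x + 16)*exp(x) + C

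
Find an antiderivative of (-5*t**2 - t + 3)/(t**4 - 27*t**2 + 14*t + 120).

Factor the denominator: (t - 4)*(t - 3)*(t + 2)*(t + 5).
Partial-fraction decomposition: 13/(24*(t + 5)) - 1/(6*(t + 2)) + 9/(8*(t - 3)) - 3/(2*(t - 4)).
Integrate each term: A/(t−a) contributes A·log|t−a|.

-3*log(t - 4)/2 + 9*log(t - 3)/8 - log(t + 2)/6 + 13*log(t + 5)/24 + C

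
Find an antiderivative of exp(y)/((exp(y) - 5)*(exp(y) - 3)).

Let u = e^y, du = e^y dy.
The integral becomes ∫ du/((u-3)(u-5)); decompose into partial fractions.

log(exp(y) - 5)/2 - log(exp(y) - 3)/2 + C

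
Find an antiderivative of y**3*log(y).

y**4*log(y)/4 - y**4/16 + C

Use integration by parts with u = log(y), dv = y**3 dy.
Then du = 1/y dy and v = y**4/4.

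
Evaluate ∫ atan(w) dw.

Use integration by parts with u = arctan(w), dv = dw.
Then du = 1/(w**2 + 1) dw.

w*atan(w) - log(w**2 + 1)/2 + C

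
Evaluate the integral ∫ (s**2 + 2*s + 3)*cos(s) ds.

Use integration by parts with u = s**2 + 2*s + 3, dv = cos(s) ds, so v = sin(s).
Apply parts 2 times (tabular method): alternate signs, differentiate u down to 0, integrate dv up.

s**2*sin(s) + 2*s*sin(s) + 2*s*cos(s) + sin(s) + 2*cos(s) + C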